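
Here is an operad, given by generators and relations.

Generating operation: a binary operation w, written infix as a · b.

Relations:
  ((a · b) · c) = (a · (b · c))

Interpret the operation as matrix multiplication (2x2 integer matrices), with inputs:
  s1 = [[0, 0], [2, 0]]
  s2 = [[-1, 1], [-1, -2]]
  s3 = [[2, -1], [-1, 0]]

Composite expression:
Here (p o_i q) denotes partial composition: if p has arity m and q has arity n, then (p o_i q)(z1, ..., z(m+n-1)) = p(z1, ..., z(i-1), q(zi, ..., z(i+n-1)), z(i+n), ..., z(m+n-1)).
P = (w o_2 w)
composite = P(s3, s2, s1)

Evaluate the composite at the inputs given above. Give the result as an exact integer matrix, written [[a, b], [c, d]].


[[8, 0], [-2, 0]]

(s2 · s1) = [[2, 0], [-4, 0]]
(s3 · (s2 · s1)) = [[8, 0], [-2, 0]]


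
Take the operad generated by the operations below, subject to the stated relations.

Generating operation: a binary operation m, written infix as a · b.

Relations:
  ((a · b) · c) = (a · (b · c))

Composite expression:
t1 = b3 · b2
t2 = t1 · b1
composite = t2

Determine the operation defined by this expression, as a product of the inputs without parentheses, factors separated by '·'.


Under associativity of m, the answer is the b's in reading order.
(b3 · b2) linearizes to b3 · b2
((b3 · b2) · b1) linearizes to b3 · b2 · b1

b3 · b2 · b1


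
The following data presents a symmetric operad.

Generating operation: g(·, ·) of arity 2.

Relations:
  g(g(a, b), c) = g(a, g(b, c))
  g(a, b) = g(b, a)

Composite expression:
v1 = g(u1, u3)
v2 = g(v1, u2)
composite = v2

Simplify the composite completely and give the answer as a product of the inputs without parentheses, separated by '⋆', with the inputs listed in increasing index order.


u1 ⋆ u2 ⋆ u3

Both nesting and order wash out for g; what remains is which u's occur.
g(u1, u3) reduces to u1 ⋆ u3
g(g(u1, u3), u2) reduces to u1 ⋆ u3 ⋆ u2
commutativity sorts the factors: u1 ⋆ u2 ⋆ u3


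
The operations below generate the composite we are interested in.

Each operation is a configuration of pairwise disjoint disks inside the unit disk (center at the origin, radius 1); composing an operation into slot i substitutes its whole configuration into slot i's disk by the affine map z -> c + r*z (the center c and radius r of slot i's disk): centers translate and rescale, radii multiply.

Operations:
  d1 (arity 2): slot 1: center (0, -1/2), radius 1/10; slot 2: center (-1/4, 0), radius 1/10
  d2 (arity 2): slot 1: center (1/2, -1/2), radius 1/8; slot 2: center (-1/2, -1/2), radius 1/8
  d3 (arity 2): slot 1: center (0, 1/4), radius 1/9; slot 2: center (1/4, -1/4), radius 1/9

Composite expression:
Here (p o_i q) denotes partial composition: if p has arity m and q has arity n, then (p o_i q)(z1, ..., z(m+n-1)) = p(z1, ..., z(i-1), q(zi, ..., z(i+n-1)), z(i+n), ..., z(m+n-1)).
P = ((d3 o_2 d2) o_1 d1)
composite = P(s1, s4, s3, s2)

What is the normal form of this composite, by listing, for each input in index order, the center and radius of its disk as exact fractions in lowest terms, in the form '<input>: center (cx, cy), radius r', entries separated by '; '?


s1: center (0, 7/36), radius 1/90; s2: center (7/36, -11/36), radius 1/72; s3: center (11/36, -11/36), radius 1/72; s4: center (-1/36, 1/4), radius 1/90

Each s-disk chains the slot maps above it in d3; radii multiply.
for s1, the 2-step affine chain lands on center (0, 7/36), radius 1/90
for s4, the 2-step affine chain lands on center (-1/36, 1/4), radius 1/90
for s3, the 2-step affine chain lands on center (11/36, -11/36), radius 1/72
for s2, the 2-step affine chain lands on center (7/36, -11/36), radius 1/72


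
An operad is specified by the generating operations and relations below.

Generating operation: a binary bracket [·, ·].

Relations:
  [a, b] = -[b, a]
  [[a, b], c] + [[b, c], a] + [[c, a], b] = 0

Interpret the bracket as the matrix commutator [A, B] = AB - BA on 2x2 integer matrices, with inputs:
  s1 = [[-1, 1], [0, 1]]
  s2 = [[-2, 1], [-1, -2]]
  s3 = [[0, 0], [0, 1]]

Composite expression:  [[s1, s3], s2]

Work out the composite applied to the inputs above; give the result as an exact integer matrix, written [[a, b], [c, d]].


[[-1, 0], [0, 1]]

[s1, s3] = [[0, 1], [0, 0]]
[[s1, s3], s2] = [[-1, 0], [0, 1]]


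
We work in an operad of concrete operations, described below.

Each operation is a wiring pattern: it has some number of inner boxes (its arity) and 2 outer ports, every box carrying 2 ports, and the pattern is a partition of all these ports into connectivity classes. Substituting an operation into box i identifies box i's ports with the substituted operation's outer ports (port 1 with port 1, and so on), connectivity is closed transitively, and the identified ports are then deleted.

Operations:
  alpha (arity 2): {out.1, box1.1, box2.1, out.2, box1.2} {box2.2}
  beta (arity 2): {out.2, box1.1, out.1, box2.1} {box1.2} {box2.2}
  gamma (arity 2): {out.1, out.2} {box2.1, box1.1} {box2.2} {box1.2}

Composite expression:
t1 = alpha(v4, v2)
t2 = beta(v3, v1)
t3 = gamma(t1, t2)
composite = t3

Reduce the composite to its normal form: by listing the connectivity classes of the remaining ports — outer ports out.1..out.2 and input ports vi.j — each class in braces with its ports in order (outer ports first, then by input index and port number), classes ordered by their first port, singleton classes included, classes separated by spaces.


After gluing at gamma, chains via deleted ports link the v-ports.
the subtree at alpha composes to {out.1, out.2, v2.1, v4.1, v4.2} {v2.2} on (v4, v2); out.j = own outer ports
the subtree at beta composes to {out.1, out.2, v1.1, v3.1} {v1.2} {v3.2} on (v3, v1); out.j = own outer ports
the subtree at gamma composes to {out.1, out.2} {v1.1, v2.1, v3.1, v4.1, v4.2} {v1.2} {v2.2} {v3.2} on (v4, v2, v3, v1); out.j = own outer ports

{out.1, out.2} {v1.1, v2.1, v3.1, v4.1, v4.2} {v1.2} {v2.2} {v3.2}


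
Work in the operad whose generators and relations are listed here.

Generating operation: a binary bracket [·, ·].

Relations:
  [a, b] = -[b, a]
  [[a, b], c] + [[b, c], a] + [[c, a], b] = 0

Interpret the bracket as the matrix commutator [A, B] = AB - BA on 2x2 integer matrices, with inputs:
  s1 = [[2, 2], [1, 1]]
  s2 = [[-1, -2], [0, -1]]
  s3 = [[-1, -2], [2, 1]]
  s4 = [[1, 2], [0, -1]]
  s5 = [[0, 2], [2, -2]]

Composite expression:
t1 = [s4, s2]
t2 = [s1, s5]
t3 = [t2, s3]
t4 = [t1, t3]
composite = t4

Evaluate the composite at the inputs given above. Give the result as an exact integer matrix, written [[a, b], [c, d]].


[[32, -32], [0, -32]]


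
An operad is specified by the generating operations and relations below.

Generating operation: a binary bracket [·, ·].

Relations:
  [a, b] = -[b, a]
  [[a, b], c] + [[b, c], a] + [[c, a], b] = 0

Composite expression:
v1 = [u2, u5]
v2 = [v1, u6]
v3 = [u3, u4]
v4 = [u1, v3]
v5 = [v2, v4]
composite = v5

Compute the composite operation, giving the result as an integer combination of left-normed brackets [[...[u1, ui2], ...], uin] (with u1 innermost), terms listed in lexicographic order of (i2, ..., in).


Skip Jacobi rewriting: expand, keep u1-initial words, read off terms.
Composite bracket: [[[u2, u5], u6], [u1, [u3, u4]]]
Full expansion: 32 signed words from ab - ba (2^5 = 32).
The u1-initial words carry the normal form:
  word u1u3u4u2u5u6 has sign -1, contributing -[[[[[u1, u3], u4], u2], u5], u6]
  word u1u3u4u5u2u6 has sign +1, contributing +[[[[[u1, u3], u4], u5], u2], u6]
  word u1u3u4u6u2u5 has sign +1, contributing +[[[[[u1, u3], u4], u6], u2], u5]
  word u1u3u4u6u5u2 has sign -1, contributing -[[[[[u1, u3], u4], u6], u5], u2]
  word u1u4u3u2u5u6 has sign +1, contributing +[[[[[u1, u4], u3], u2], u5], u6]
  word u1u4u3u5u2u6 has sign -1, contributing -[[[[[u1, u4], u3], u5], u2], u6]
  word u1u4u3u6u2u5 has sign -1, contributing -[[[[[u1, u4], u3], u6], u2], u5]
  word u1u4u3u6u5u2 has sign +1, contributing +[[[[[u1, u4], u3], u6], u5], u2]

-[[[[[u1, u3], u4], u2], u5], u6] + [[[[[u1, u3], u4], u5], u2], u6] + [[[[[u1, u3], u4], u6], u2], u5] - [[[[[u1, u3], u4], u6], u5], u2] + [[[[[u1, u4], u3], u2], u5], u6] - [[[[[u1, u4], u3], u5], u2], u6] - [[[[[u1, u4], u3], u6], u2], u5] + [[[[[u1, u4], u3], u6], u5], u2]


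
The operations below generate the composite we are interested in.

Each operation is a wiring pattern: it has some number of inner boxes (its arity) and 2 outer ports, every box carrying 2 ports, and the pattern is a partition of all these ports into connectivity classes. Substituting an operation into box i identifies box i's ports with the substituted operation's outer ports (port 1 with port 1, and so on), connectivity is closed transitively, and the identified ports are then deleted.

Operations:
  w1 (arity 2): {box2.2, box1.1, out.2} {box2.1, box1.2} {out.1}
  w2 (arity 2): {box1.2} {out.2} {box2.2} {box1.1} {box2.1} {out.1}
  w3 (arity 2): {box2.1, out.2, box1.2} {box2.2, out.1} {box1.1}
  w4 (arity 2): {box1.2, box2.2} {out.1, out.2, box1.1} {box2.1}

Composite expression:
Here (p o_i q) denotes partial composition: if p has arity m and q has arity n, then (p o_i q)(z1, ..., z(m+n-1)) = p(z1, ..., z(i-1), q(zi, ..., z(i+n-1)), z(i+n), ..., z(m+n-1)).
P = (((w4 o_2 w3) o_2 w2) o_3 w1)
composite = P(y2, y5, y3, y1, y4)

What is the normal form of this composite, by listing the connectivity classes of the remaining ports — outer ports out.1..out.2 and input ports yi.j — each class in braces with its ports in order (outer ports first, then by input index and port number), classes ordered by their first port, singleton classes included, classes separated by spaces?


After gluing at w4, chains via deleted ports link the y-ports.
after w1, the pattern on (y3, y1) reads {out.1} {out.2, y1.2, y3.1} {y1.1, y3.2} (out.j = its outer ports)
after w2, the pattern on (y5, y3, y1) reads {out.1} {out.2} {y1.1, y3.2} {y1.2, y3.1} {y5.1} {y5.2} (out.j = its outer ports)
after w3, the pattern on (y5, y3, y1, y4) reads {out.1, y4.2} {out.2, y4.1} {y1.1, y3.2} {y1.2, y3.1} {y5.1} {y5.2} (out.j = its outer ports)
after w4, the pattern on (y2, y5, y3, y1, y4) reads {out.1, out.2, y2.1} {y1.1, y3.2} {y1.2, y3.1} {y2.2, y4.1} {y4.2} {y5.1} {y5.2} (out.j = its outer ports)

{out.1, out.2, y2.1} {y1.1, y3.2} {y1.2, y3.1} {y2.2, y4.1} {y4.2} {y5.1} {y5.2}


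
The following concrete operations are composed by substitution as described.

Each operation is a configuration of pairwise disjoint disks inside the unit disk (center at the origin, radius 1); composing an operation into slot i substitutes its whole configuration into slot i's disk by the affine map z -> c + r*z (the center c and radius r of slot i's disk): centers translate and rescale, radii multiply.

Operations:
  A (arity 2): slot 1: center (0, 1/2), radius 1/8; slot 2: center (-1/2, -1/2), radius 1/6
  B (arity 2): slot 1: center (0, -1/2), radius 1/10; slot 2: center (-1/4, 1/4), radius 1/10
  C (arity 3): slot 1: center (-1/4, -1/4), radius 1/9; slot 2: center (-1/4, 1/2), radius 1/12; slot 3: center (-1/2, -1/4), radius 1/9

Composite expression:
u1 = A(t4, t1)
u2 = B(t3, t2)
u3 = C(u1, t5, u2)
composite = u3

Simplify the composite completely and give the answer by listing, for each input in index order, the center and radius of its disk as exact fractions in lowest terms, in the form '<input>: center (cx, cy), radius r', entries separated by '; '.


t1: center (-11/36, -11/36), radius 1/54; t2: center (-19/36, -2/9), radius 1/90; t3: center (-1/2, -11/36), radius 1/90; t4: center (-1/4, -7/36), radius 1/72; t5: center (-1/4, 1/2), radius 1/12

Nesting under C composes maps z -> c + r*z down each t-path.
for t4, the 2-step affine chain lands on center (-1/4, -7/36), radius 1/72
for t1, the 2-step affine chain lands on center (-11/36, -11/36), radius 1/54
for t5, the 1-step affine chain lands on center (-1/4, 1/2), radius 1/12
for t3, the 2-step affine chain lands on center (-1/2, -11/36), radius 1/90
for t2, the 2-step affine chain lands on center (-19/36, -2/9), radius 1/90


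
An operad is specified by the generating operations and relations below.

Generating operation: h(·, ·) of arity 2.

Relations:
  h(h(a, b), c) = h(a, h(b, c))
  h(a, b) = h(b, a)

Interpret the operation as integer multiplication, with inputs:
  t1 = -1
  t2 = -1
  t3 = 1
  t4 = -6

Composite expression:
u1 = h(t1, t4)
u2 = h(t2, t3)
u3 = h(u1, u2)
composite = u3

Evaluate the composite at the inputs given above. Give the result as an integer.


-6

h(t1, t4) = 6
h(t2, t3) = -1
h(h(t1, t4), h(t2, t3)) = -6


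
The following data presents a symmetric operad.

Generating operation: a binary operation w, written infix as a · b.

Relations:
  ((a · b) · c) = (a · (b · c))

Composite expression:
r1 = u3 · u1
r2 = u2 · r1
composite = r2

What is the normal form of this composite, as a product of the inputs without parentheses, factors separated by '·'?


u2 · u3 · u1

Under associativity of w, the answer is the u's in reading order.
(u3 · u1) linearizes to u3 · u1
(u2 · (u3 · u1)) linearizes to u2 · u3 · u1


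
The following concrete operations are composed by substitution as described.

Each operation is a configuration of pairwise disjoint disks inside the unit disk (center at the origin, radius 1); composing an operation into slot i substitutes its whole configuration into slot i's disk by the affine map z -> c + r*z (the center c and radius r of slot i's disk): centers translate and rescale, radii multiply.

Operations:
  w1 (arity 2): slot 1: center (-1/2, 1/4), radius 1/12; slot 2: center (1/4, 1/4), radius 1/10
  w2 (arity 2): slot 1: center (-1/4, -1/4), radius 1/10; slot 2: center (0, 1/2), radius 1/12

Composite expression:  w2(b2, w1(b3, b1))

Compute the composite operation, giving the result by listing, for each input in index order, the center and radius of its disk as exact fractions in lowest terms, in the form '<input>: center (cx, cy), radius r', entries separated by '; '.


b1: center (1/48, 25/48), radius 1/120; b2: center (-1/4, -1/4), radius 1/10; b3: center (-1/24, 25/48), radius 1/144

Follow each b-input down from w2: c' goes to c + r*c', radius to r*r'.
b2 passes through 1 substitution, ending at center (-1/4, -1/4), radius 1/10
b3 passes through 2 substitutions, ending at center (-1/24, 25/48), radius 1/144
b1 passes through 2 substitutions, ending at center (1/48, 25/48), radius 1/120


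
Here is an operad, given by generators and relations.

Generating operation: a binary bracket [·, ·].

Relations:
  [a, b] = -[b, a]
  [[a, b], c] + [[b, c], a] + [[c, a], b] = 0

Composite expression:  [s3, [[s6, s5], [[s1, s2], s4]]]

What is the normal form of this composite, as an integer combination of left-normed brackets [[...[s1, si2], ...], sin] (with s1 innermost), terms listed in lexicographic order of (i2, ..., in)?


-[[[[[s1, s2], s4], s5], s6], s3] + [[[[[s1, s2], s4], s6], s5], s3]


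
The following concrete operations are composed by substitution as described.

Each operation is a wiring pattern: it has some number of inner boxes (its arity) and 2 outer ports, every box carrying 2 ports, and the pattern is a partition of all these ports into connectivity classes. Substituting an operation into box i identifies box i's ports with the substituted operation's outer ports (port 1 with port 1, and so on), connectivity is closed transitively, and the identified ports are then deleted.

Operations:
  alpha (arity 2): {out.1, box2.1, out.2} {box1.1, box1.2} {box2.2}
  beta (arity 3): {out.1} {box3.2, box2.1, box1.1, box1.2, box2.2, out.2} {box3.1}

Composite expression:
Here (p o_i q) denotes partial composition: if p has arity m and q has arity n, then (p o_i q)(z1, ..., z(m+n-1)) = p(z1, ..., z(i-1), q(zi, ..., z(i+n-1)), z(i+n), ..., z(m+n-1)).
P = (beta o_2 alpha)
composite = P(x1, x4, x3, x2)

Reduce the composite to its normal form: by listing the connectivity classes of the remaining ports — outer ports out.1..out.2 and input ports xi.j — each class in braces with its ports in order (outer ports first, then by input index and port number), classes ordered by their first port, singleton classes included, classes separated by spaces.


Reachability decides: close wires over beta-identified ports.
composing alpha on (x4, x3), with out.j its own outer ports: {out.1, out.2, x3.1} {x3.2} {x4.1, x4.2}
composing beta on (x1, x4, x3, x2), with out.j its own outer ports: {out.1} {out.2, x1.1, x1.2, x2.2, x3.1} {x2.1} {x3.2} {x4.1, x4.2}

{out.1} {out.2, x1.1, x1.2, x2.2, x3.1} {x2.1} {x3.2} {x4.1, x4.2}


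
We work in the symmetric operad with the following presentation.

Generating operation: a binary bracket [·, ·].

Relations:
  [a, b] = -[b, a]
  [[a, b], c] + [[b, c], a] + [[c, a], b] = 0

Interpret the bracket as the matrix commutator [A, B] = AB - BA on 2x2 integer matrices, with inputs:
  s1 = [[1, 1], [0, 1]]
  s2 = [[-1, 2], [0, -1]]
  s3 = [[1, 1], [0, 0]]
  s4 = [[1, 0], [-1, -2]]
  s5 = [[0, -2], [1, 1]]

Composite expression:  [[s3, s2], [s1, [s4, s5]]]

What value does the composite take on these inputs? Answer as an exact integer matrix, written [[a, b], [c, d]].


[s3, s2] = [[0, 2], [0, 0]]
[s4, s5] = [[-2, -6], [-2, 2]]
[s1, [s4, s5]] = [[-2, 4], [0, 2]]
[[s3, s2], [s1, [s4, s5]]] = [[0, 8], [0, 0]]

[[0, 8], [0, 0]]


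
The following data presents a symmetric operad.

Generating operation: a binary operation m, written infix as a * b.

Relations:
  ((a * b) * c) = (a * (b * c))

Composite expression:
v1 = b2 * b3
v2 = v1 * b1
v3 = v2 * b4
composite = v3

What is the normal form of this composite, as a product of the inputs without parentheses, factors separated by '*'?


All parenthesizations of m agree; list the b-inputs left to right.
(b2 * b3) linearizes to b2 * b3
((b2 * b3) * b1) linearizes to b2 * b3 * b1
(((b2 * b3) * b1) * b4) linearizes to b2 * b3 * b1 * b4

b2 * b3 * b1 * b4


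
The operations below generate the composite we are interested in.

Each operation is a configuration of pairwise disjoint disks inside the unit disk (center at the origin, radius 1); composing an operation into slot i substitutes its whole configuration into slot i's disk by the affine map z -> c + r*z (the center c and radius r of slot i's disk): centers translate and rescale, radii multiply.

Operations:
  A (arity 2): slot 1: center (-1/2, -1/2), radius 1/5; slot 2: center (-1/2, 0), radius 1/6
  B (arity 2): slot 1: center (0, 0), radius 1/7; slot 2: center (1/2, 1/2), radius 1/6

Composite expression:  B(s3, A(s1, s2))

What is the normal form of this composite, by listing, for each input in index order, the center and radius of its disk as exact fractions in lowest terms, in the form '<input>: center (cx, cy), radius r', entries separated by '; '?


s1: center (5/12, 5/12), radius 1/30; s2: center (5/12, 1/2), radius 1/36; s3: center (0, 0), radius 1/7


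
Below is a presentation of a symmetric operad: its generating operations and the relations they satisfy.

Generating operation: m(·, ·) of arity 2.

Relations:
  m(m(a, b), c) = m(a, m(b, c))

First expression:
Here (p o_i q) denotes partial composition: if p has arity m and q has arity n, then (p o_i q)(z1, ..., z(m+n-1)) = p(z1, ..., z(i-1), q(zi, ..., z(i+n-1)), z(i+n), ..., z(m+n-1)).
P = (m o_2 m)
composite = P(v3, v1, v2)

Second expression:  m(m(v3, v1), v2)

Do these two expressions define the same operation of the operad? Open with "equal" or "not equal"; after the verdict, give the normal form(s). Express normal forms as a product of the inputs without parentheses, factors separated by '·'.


equal; both compose to v3 · v1 · v2


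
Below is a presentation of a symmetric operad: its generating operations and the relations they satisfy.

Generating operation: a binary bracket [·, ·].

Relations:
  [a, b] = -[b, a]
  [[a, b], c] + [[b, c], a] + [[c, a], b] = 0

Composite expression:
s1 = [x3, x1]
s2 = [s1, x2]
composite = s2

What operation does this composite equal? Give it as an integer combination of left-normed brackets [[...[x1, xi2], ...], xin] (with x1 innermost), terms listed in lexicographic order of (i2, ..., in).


Expand each bracket as ab - ba; the x1-initial words give the coefficients.
Composite bracket: [[x3, x1], x2]
Full expansion: 4 signed words from ab - ba (2^2 = 4).
Only words starting with x1 matter:
  from x1x3x2, sign -1: term -[[x1, x3], x2]

-[[x1, x3], x2]


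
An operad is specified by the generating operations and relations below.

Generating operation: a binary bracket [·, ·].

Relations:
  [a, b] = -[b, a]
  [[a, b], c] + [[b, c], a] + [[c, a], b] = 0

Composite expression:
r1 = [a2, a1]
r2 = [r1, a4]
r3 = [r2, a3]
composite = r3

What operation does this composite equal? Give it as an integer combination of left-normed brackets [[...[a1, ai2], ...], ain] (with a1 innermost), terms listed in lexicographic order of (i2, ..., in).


-[[[a1, a2], a4], a3]

Expand each bracket as ab - ba; the a1-initial words give the coefficients.
Composite bracket: [[[a2, a1], a4], a3]
Each bracket splits as ab - ba, giving 8 signed words (2^3 = 8).
Only words starting with a1 matter:
  word a1a2a4a3 has sign -1, contributing -[[[a1, a2], a4], a3]


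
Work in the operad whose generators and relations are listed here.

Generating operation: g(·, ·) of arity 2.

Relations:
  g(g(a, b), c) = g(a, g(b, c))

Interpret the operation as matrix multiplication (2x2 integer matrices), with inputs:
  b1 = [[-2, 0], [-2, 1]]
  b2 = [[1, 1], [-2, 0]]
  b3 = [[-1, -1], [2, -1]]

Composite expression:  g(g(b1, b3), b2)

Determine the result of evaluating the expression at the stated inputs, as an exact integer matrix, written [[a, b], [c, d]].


[[-2, 2], [2, 4]]


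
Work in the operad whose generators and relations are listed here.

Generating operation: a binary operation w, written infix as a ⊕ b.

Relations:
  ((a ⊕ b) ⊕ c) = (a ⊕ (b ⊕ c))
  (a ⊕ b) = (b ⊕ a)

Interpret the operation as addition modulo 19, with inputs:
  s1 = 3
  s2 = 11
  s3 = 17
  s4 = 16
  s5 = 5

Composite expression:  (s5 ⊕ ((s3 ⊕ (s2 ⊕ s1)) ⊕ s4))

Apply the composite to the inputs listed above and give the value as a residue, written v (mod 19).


14 (mod 19)

(s2 ⊕ s1) = 14
(s3 ⊕ (s2 ⊕ s1)) = 12
((s3 ⊕ (s2 ⊕ s1)) ⊕ s4) = 9
(s5 ⊕ ((s3 ⊕ (s2 ⊕ s1)) ⊕ s4)) = 14


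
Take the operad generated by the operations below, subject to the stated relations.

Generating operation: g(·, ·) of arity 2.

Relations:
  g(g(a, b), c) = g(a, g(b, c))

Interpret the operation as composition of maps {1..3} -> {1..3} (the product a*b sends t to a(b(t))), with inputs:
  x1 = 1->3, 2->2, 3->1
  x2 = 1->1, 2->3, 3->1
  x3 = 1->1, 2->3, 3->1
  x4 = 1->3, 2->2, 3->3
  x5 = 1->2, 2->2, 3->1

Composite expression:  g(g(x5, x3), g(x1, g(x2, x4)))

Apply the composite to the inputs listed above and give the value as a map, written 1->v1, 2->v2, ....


g(x5, x3) = 1->2, 2->1, 3->2
g(x2, x4) = 1->1, 2->3, 3->1
g(x1, g(x2, x4)) = 1->3, 2->1, 3->3
g(g(x5, x3), g(x1, g(x2, x4))) = 1->2, 2->2, 3->2

1->2, 2->2, 3->2


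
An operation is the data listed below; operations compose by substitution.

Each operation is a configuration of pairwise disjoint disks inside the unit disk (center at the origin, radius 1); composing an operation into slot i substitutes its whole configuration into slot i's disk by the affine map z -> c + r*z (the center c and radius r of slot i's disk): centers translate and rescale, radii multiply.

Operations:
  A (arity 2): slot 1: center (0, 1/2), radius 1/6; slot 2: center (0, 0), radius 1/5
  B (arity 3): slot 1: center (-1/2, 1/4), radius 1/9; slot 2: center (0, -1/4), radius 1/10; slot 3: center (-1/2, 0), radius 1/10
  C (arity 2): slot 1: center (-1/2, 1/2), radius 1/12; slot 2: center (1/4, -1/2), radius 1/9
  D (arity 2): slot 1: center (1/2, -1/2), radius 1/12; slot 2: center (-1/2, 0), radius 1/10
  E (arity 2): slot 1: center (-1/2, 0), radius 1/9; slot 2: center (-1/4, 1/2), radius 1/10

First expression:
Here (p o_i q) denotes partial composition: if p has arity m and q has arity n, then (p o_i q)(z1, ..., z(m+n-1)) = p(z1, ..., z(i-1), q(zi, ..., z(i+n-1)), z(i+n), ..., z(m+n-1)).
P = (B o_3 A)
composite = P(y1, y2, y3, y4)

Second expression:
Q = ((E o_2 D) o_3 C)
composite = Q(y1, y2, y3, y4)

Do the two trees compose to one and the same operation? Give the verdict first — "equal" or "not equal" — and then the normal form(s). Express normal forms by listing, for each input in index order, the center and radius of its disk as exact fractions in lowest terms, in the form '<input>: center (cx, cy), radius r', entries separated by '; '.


not equal — first y1: center (-1/2, 1/4), radius 1/9; y2: center (0, -1/4), radius 1/10; y3: center (-1/2, 1/20), radius 1/60; y4: center (-1/2, 0), radius 1/50, second y1: center (-1/2, 0), radius 1/9; y2: center (-1/5, 9/20), radius 1/120; y3: center (-61/200, 101/200), radius 1/1200; y4: center (-119/400, 99/200), radius 1/900


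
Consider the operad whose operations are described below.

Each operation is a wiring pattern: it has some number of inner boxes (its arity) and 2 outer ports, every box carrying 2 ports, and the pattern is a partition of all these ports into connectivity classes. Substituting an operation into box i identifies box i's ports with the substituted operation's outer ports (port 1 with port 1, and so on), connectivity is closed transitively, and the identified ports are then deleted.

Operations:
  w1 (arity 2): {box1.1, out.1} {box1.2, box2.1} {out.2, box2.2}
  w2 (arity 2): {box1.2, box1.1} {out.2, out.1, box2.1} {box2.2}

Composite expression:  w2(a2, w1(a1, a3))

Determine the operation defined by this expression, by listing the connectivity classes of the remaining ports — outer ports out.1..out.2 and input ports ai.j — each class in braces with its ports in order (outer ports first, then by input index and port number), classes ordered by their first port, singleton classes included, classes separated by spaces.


{out.1, out.2, a1.1} {a1.2, a3.1} {a2.1, a2.2} {a3.2}

Two ports join when wires chain via w2-identified ports.
w1 over (a1, a3) gives {out.1, a1.1} {out.2, a3.2} {a1.2, a3.1}, out.j being that stage's outer ports
w2 over (a2, a1, a3) gives {out.1, out.2, a1.1} {a1.2, a3.1} {a2.1, a2.2} {a3.2}, out.j being that stage's outer ports


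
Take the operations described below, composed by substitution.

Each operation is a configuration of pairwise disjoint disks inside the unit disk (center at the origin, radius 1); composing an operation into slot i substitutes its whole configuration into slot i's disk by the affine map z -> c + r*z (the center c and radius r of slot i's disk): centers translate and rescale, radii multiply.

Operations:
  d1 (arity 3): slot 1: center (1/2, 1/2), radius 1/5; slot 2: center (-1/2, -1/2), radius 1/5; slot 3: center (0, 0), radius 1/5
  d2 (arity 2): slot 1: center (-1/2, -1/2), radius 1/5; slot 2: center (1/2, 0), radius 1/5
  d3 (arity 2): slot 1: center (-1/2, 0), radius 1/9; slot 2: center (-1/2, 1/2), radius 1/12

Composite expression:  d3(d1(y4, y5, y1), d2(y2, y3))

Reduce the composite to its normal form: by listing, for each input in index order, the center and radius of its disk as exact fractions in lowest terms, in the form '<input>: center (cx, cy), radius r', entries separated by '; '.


y1: center (-1/2, 0), radius 1/45; y2: center (-13/24, 11/24), radius 1/60; y3: center (-11/24, 1/2), radius 1/60; y4: center (-4/9, 1/18), radius 1/45; y5: center (-5/9, -1/18), radius 1/45

Follow each y-input down from d3: c' goes to c + r*c', radius to r*r'.
y4 passes through 2 substitutions, ending at center (-4/9, 1/18), radius 1/45
y5 passes through 2 substitutions, ending at center (-5/9, -1/18), radius 1/45
y1 passes through 2 substitutions, ending at center (-1/2, 0), radius 1/45
y2 passes through 2 substitutions, ending at center (-13/24, 11/24), radius 1/60
y3 passes through 2 substitutions, ending at center (-11/24, 1/2), radius 1/60


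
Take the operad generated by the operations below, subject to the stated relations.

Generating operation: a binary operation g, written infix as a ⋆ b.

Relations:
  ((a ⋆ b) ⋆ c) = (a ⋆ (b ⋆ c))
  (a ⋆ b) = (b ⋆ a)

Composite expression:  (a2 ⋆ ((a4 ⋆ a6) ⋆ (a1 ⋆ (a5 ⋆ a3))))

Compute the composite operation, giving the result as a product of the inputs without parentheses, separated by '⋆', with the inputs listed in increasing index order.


a1 ⋆ a2 ⋆ a3 ⋆ a4 ⋆ a5 ⋆ a6

Shape and order are irrelevant to g; the a-input set decides.
(a4 ⋆ a6) unparenthesizes to a4 ⋆ a6
(a5 ⋆ a3) unparenthesizes to a5 ⋆ a3
(a1 ⋆ (a5 ⋆ a3)) unparenthesizes to a1 ⋆ a5 ⋆ a3
((a4 ⋆ a6) ⋆ (a1 ⋆ (a5 ⋆ a3))) unparenthesizes to a4 ⋆ a6 ⋆ a1 ⋆ a5 ⋆ a3
(a2 ⋆ ((a4 ⋆ a6) ⋆ (a1 ⋆ (a5 ⋆ a3)))) unparenthesizes to a2 ⋆ a4 ⋆ a6 ⋆ a1 ⋆ a5 ⋆ a3
putting the inputs in ascending order: a1 ⋆ a2 ⋆ a3 ⋆ a4 ⋆ a5 ⋆ a6


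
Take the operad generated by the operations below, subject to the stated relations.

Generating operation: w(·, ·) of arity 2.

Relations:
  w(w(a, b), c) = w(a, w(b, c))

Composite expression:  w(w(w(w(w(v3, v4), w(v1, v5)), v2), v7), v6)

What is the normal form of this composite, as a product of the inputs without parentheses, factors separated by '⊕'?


All parenthesizations of w agree; list the v-inputs left to right.
w(v3, v4) reduces to v3 ⊕ v4
w(v1, v5) reduces to v1 ⊕ v5
w(w(v3, v4), w(v1, v5)) reduces to v3 ⊕ v4 ⊕ v1 ⊕ v5
w(w(w(v3, v4), w(v1, v5)), v2) reduces to v3 ⊕ v4 ⊕ v1 ⊕ v5 ⊕ v2
w(w(w(w(v3, v4), w(v1, v5)), v2), v7) reduces to v3 ⊕ v4 ⊕ v1 ⊕ v5 ⊕ v2 ⊕ v7
w(w(w(w(w(v3, v4), w(v1, v5)), v2), v7), v6) reduces to v3 ⊕ v4 ⊕ v1 ⊕ v5 ⊕ v2 ⊕ v7 ⊕ v6

v3 ⊕ v4 ⊕ v1 ⊕ v5 ⊕ v2 ⊕ v7 ⊕ v6


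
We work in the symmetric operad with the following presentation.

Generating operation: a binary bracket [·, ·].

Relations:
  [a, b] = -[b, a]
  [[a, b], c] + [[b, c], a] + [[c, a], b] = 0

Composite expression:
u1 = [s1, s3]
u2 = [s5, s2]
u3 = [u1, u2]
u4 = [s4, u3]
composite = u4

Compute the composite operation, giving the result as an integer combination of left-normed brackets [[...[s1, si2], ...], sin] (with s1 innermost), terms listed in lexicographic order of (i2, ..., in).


[[[[s1, s3], s2], s5], s4] - [[[[s1, s3], s5], s2], s4]

Left-normed coefficients sit on the s1-initial expansion words.
Composite bracket: [s4, [[s1, s3], [s5, s2]]]
Full expansion: 16 signed words from ab - ba (2^4 = 16).
Collect the words opening with s1:
  from s1s3s2s5s4, sign +1: term +[[[[s1, s3], s2], s5], s4]
  from s1s3s5s2s4, sign -1: term -[[[[s1, s3], s5], s2], s4]


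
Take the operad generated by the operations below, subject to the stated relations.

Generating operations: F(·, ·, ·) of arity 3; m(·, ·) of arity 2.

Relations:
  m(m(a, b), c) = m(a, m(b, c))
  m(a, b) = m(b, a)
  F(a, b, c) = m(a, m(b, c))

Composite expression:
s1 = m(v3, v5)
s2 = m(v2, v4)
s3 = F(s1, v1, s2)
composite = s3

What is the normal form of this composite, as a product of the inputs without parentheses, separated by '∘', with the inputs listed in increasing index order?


v1 ∘ v2 ∘ v3 ∘ v4 ∘ v5

Any arrangement under F is one operation, so sort the v-inputs.
m(v3, v5) spells out as v3 ∘ v5
m(v2, v4) spells out as v2 ∘ v4
F(m(v3, v5), v1, m(v2, v4)) spells out as v3 ∘ v5 ∘ v1 ∘ v2 ∘ v4
sorting the factors by input index: v1 ∘ v2 ∘ v3 ∘ v4 ∘ v5


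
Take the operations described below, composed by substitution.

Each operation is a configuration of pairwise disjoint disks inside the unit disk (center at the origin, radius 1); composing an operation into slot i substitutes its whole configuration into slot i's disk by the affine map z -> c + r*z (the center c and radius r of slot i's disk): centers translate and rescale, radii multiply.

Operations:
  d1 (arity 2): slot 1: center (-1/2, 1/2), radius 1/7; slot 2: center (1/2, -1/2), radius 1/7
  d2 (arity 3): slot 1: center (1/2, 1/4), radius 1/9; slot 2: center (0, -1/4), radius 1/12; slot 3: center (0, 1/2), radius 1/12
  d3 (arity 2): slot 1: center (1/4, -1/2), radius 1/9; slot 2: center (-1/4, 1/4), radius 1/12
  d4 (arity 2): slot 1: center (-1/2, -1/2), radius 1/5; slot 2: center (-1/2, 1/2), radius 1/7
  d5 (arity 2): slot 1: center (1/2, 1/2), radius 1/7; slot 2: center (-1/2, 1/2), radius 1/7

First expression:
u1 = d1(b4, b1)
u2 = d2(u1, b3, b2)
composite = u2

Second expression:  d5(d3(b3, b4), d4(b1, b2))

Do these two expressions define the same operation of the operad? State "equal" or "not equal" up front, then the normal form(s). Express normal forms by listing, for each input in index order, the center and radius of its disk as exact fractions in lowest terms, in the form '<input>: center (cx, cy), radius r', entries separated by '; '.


Reducing the first expression gives b1: center (5/9, 7/36), radius 1/63; b2: center (0, 1/2), radius 1/12; b3: center (0, -1/4), radius 1/12; b4: center (4/9, 11/36), radius 1/63
Reducing the second expression gives b1: center (-4/7, 3/7), radius 1/35; b2: center (-4/7, 4/7), radius 1/49; b3: center (15/28, 3/7), radius 1/63; b4: center (13/28, 15/28), radius 1/84
Different reductions; not equal.

not equal; first: b1: center (5/9, 7/36), radius 1/63; b2: center (0, 1/2), radius 1/12; b3: center (0, -1/4), radius 1/12; b4: center (4/9, 11/36), radius 1/63; second: b1: center (-4/7, 3/7), radius 1/35; b2: center (-4/7, 4/7), radius 1/49; b3: center (15/28, 3/7), radius 1/63; b4: center (13/28, 15/28), radius 1/84


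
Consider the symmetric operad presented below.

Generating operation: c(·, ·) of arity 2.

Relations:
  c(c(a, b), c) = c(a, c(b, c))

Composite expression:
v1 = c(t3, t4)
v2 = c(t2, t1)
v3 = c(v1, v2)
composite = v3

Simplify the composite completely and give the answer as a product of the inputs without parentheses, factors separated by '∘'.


t3 ∘ t4 ∘ t2 ∘ t1

All parenthesizations of c agree; list the t-inputs left to right.
c(t3, t4) linearizes to t3 ∘ t4
c(t2, t1) linearizes to t2 ∘ t1
c(c(t3, t4), c(t2, t1)) linearizes to t3 ∘ t4 ∘ t2 ∘ t1


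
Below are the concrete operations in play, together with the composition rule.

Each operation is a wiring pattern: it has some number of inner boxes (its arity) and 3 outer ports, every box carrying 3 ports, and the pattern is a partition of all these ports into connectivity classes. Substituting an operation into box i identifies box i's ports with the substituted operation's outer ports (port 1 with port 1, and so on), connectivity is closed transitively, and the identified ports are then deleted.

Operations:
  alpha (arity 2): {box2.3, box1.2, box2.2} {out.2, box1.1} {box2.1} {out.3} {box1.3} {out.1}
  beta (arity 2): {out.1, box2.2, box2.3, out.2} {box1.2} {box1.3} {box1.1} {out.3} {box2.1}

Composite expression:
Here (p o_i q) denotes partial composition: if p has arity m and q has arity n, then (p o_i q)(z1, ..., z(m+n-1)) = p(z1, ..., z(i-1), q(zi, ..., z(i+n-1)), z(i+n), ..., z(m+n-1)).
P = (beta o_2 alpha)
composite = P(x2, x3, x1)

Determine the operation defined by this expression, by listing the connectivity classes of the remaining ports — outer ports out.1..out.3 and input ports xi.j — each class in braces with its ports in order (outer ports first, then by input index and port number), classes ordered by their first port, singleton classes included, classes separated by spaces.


{out.1, out.2, x3.1} {out.3} {x1.1} {x1.2, x1.3, x3.2} {x2.1} {x2.2} {x2.3} {x3.3}

Reachability decides: close wires over beta-identified ports.
the subtree at alpha composes to {out.1} {out.2, x3.1} {out.3} {x1.1} {x1.2, x1.3, x3.2} {x3.3} on (x3, x1); out.j = own outer ports
the subtree at beta composes to {out.1, out.2, x3.1} {out.3} {x1.1} {x1.2, x1.3, x3.2} {x2.1} {x2.2} {x2.3} {x3.3} on (x2, x3, x1); out.j = own outer ports


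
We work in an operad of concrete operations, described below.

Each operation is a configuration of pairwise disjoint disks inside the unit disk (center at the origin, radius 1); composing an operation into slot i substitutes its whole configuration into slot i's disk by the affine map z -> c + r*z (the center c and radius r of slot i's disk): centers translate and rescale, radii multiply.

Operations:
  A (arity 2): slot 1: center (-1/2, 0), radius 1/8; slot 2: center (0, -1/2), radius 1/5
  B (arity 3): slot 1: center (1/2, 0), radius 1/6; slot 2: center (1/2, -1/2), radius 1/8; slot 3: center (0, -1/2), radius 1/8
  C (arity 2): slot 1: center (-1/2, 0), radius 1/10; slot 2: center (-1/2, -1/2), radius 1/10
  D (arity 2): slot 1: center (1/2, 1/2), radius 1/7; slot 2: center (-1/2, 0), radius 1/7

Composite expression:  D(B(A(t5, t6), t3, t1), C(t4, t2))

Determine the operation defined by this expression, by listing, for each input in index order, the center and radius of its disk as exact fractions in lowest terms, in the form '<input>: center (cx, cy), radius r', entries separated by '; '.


Only the slot chain above each t matters under D; compose those maps.
input t5: composing its 3 substitution steps yields center (47/84, 1/2), radius 1/336
input t6: composing its 3 substitution steps yields center (4/7, 41/84), radius 1/210
input t3: composing its 2 substitution steps yields center (4/7, 3/7), radius 1/56
input t1: composing its 2 substitution steps yields center (1/2, 3/7), radius 1/56
input t4: composing its 2 substitution steps yields center (-4/7, 0), radius 1/70
input t2: composing its 2 substitution steps yields center (-4/7, -1/14), radius 1/70

t1: center (1/2, 3/7), radius 1/56; t2: center (-4/7, -1/14), radius 1/70; t3: center (4/7, 3/7), radius 1/56; t4: center (-4/7, 0), radius 1/70; t5: center (47/84, 1/2), radius 1/336; t6: center (4/7, 41/84), radius 1/210


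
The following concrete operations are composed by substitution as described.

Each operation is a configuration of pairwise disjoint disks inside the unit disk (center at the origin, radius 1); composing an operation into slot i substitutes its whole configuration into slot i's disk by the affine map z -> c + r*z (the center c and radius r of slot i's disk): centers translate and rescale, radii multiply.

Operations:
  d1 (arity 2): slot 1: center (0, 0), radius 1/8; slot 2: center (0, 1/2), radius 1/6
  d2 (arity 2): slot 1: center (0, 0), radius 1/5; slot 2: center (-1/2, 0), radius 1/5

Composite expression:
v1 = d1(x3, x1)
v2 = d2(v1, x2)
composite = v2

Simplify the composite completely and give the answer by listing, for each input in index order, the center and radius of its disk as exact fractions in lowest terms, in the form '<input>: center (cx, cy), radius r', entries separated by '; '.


x1: center (0, 1/10), radius 1/30; x2: center (-1/2, 0), radius 1/5; x3: center (0, 0), radius 1/40

Below d2, radii multiply path by path; the x-disk centers shift.
x3 passes through 2 substitutions, ending at center (0, 0), radius 1/40
x1 passes through 2 substitutions, ending at center (0, 1/10), radius 1/30
x2 passes through 1 substitution, ending at center (-1/2, 0), radius 1/5


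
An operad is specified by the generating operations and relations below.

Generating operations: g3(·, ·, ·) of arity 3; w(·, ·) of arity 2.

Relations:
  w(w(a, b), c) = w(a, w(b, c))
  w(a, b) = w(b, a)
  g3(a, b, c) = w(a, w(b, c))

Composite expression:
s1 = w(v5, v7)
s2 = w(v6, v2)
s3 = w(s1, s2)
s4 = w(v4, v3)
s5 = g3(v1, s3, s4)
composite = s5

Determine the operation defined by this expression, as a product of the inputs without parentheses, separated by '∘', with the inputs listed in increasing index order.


v1 ∘ v2 ∘ v3 ∘ v4 ∘ v5 ∘ v6 ∘ v7

Key point: g3 commutes, so take the v-inputs in any fixed order.
w(v5, v7) collapses to v5 ∘ v7
w(v6, v2) collapses to v6 ∘ v2
w(w(v5, v7), w(v6, v2)) collapses to v5 ∘ v7 ∘ v6 ∘ v2
w(v4, v3) collapses to v4 ∘ v3
g3(v1, w(w(v5, v7), w(v6, v2)), w(v4, v3)) collapses to v1 ∘ v5 ∘ v7 ∘ v6 ∘ v2 ∘ v4 ∘ v3
rearranged into index order: v1 ∘ v2 ∘ v3 ∘ v4 ∘ v5 ∘ v6 ∘ v7


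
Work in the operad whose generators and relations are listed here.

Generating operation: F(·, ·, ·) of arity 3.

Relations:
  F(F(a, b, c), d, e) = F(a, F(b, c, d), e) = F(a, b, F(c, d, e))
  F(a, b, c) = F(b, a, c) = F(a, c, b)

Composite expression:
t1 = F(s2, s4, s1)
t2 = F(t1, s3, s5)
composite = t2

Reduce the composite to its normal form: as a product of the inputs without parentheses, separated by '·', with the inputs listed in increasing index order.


s1 · s2 · s3 · s4 · s5

Key point: F commutes, so take the s-inputs in any fixed order.
F(s2, s4, s1) linearizes to s2 · s4 · s1
F(F(s2, s4, s1), s3, s5) linearizes to s2 · s4 · s1 · s3 · s5
reordering the factors by index: s1 · s2 · s3 · s4 · s5
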